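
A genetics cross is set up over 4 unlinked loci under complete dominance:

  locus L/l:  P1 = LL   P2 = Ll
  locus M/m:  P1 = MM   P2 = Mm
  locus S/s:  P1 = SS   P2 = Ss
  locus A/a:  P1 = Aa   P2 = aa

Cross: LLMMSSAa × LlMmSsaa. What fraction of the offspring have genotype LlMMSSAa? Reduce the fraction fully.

P(LlMMSSAa) = 1/16

LLMMSSAa gametes: LMSA×8, LMSa×8
LlMmSsaa gametes: LMSa×2, LMsa×2, LmSa×2, Lmsa×2, lMSa×2, lMsa×2, lmSa×2, lmsa×2
LLMMSSAa×LlMmSsaa grid (16·16=256): LLMMSSAa=16 LLMMSSaa=16 LLMMSsAa=16 LLMMSsaa=16 LLMmSSAa=16 LLMmSSaa=16 LLMmSsAa=16 LLMmSsaa=16 LlMMSSAa=16 LlMMSSaa=16 LlMMSsAa=16 LlMMSsaa=16 LlMmSSAa=16 LlMmSSaa=16 LlMmSsAa=16 LlMmSsaa=16
LlMMSSAa hits 16/256; gcd=16; 16÷16/256÷16 = 1/16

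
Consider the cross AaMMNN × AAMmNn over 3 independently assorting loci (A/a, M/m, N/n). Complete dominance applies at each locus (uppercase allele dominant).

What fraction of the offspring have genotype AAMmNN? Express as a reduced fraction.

AaMMNN gametes: AMN×4, aMN×4
AAMmNn gametes: AMN×2, AMn×2, AmN×2, Amn×2
AaMMNN×AAMmNn grid (8·8=64): AAMMNN=8 AAMMNn=8 AAMmNN=8 AAMmNn=8 AaMMNN=8 AaMMNn=8 AaMmNN=8 AaMmNn=8
AAMmNN hits 8/64; gcd=8; 8÷8/64÷8 = 1/8

P(AAMmNN) = 1/8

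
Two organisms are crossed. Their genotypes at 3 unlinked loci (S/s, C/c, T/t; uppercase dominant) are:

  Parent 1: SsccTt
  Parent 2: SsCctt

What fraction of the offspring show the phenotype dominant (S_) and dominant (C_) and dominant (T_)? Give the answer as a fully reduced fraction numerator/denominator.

P(S_ C_ T_) = 3/16

SsccTt gametes: ScT×2, Sct×2, scT×2, sct×2
SsCctt gametes: SCt×2, Sct×2, sCt×2, sct×2
SsccTt×SsCctt grid (8·8=64): SSCcTt=4 SSCctt=4 SSccTt=4 SScctt=4 SsCcTt=8 SsCctt=8 SsccTt=8 Sscctt=8 ssCcTt=4 ssCctt=4 ssccTt=4 sscctt=4
S_ C_ T_ hits 12/64; gcd=4; 12÷4/64÷4 = 3/16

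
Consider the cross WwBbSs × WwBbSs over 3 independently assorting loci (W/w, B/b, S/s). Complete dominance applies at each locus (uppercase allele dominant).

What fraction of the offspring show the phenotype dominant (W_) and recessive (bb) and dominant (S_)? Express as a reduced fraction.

WwBbSs gametes: WBS×1, WBs×1, WbS×1, Wbs×1, wBS×1, wBs×1, wbS×1, wbs×1
WwBbSs gametes: WBS×1, WBs×1, WbS×1, Wbs×1, wBS×1, wBs×1, wbS×1, wbs×1
WwBbSs×WwBbSs grid (8·8=64): WWBBSS=1 WWBBSs=2 WWBBss=1 WWBbSS=2 WWBbSs=4 WWBbss=2 WWbbSS=1 WWbbSs=2 WWbbss=1 WwBBSS=2 WwBBSs=4 WwBBss=2 WwBbSS=4 WwBbSs=8 WwBbss=4 WwbbSS=2 WwbbSs=4 Wwbbss=2 wwBBSS=1 wwBBSs=2 wwBBss=1 wwBbSS=2 wwBbSs=4 wwBbss=2 wwbbSS=1 wwbbSs=2 wwbbss=1
W_ bb S_ hits 9/64; gcd=1; 9÷1/64÷1 = 9/64

P(W_ bb S_) = 9/64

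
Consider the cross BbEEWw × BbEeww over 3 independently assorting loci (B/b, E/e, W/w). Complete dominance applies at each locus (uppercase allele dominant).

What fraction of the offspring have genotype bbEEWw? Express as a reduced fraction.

BbEEWw gametes: BEW×2, BEw×2, bEW×2, bEw×2
BbEeww gametes: BEw×2, Bew×2, bEw×2, bew×2
BbEEWw×BbEeww grid (8·8=64): BBEEWw=4 BBEEww=4 BBEeWw=4 BBEeww=4 BbEEWw=8 BbEEww=8 BbEeWw=8 BbEeww=8 bbEEWw=4 bbEEww=4 bbEeWw=4 bbEeww=4
bbEEWw hits 4/64; gcd=4; 4÷4/64÷4 = 1/16

P(bbEEWw) = 1/16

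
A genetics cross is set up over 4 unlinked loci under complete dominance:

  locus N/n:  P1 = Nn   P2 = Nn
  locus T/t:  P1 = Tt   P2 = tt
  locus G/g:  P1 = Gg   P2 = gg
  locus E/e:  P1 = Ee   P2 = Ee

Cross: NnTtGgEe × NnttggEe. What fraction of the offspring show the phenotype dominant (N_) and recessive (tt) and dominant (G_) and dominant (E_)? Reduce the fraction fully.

P(N_ tt G_ E_) = 9/64

NnTtGgEe gametes: NTGE×1, NTGe×1, NTgE×1, NTge×1, NtGE×1, NtGe×1, NtgE×1, Ntge×1, nTGE×1, nTGe×1, nTgE×1, nTge×1, ntGE×1, ntGe×1, ntgE×1, ntge×1
NnttggEe gametes: NtgE×4, Ntge×4, ntgE×4, ntge×4
NnTtGgEe×NnttggEe grid (16·16=256): NNTtGgEE=4 NNTtGgEe=8 NNTtGgee=4 NNTtggEE=4 NNTtggEe=8 NNTtggee=4 NNttGgEE=4 NNttGgEe=8 NNttGgee=4 NNttggEE=4 NNttggEe=8 NNttggee=4 NnTtGgEE=8 NnTtGgEe=16 NnTtGgee=8 NnTtggEE=8 NnTtggEe=16 NnTtggee=8 NnttGgEE=8 NnttGgEe=16 NnttGgee=8 NnttggEE=8 NnttggEe=16 Nnttggee=8 nnTtGgEE=4 nnTtGgEe=8 nnTtGgee=4 nnTtggEE=4 nnTtggEe=8 nnTtggee=4 nnttGgEE=4 nnttGgEe=8 nnttGgee=4 nnttggEE=4 nnttggEe=8 nnttggee=4
N_ tt G_ E_ hits 36/256; gcd=4; 36÷4/256÷4 = 9/64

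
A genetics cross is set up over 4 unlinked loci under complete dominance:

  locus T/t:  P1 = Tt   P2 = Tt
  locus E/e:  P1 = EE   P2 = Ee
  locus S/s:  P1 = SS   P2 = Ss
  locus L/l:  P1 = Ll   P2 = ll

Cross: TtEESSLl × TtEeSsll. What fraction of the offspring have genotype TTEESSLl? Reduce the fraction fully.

TtEESSLl gametes: TESL×4, TESl×4, tESL×4, tESl×4
TtEeSsll gametes: TESl×2, TEsl×2, TeSl×2, Tesl×2, tESl×2, tEsl×2, teSl×2, tesl×2
TtEESSLl×TtEeSsll grid (16·16=256): TTEESSLl=8 TTEESSll=8 TTEESsLl=8 TTEESsll=8 TTEeSSLl=8 TTEeSSll=8 TTEeSsLl=8 TTEeSsll=8 TtEESSLl=16 TtEESSll=16 TtEESsLl=16 TtEESsll=16 TtEeSSLl=16 TtEeSSll=16 TtEeSsLl=16 TtEeSsll=16 ttEESSLl=8 ttEESSll=8 ttEESsLl=8 ttEESsll=8 ttEeSSLl=8 ttEeSSll=8 ttEeSsLl=8 ttEeSsll=8
TTEESSLl hits 8/256; gcd=8; 8÷8/256÷8 = 1/32

P(TTEESSLl) = 1/32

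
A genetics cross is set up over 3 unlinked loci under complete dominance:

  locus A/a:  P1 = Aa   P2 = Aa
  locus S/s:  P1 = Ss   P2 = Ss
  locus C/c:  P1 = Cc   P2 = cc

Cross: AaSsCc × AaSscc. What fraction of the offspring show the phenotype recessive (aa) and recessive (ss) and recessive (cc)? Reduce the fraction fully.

AaSsCc gametes: ASC×1, ASc×1, AsC×1, Asc×1, aSC×1, aSc×1, asC×1, asc×1
AaSscc gametes: ASc×2, Asc×2, aSc×2, asc×2
AaSsCc×AaSscc grid (8·8=64): AASSCc=2 AASScc=2 AASsCc=4 AASscc=4 AAssCc=2 AAsscc=2 AaSSCc=4 AaSScc=4 AaSsCc=8 AaSscc=8 AassCc=4 Aasscc=4 aaSSCc=2 aaSScc=2 aaSsCc=4 aaSscc=4 aassCc=2 aasscc=2
aa ss cc hits 2/64; gcd=2; 2÷2/64÷2 = 1/32

P(aa ss cc) = 1/32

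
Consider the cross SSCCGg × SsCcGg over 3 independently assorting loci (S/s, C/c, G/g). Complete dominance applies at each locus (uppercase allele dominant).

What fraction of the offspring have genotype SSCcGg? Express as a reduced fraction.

SSCCGg gametes: SCG×4, SCg×4
SsCcGg gametes: SCG×1, SCg×1, ScG×1, Scg×1, sCG×1, sCg×1, scG×1, scg×1
SSCCGg×SsCcGg grid (8·8=64): SSCCGG=4 SSCCGg=8 SSCCgg=4 SSCcGG=4 SSCcGg=8 SSCcgg=4 SsCCGG=4 SsCCGg=8 SsCCgg=4 SsCcGG=4 SsCcGg=8 SsCcgg=4
SSCcGg hits 8/64; gcd=8; 8÷8/64÷8 = 1/8

P(SSCcGg) = 1/8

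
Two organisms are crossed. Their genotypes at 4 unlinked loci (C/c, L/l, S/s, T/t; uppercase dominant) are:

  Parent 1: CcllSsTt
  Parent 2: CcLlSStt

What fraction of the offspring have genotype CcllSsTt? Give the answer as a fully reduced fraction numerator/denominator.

P(CcllSsTt) = 1/16

CcllSsTt gametes: ClST×2, ClSt×2, ClsT×2, Clst×2, clST×2, clSt×2, clsT×2, clst×2
CcLlSStt gametes: CLSt×4, ClSt×4, cLSt×4, clSt×4
CcllSsTt×CcLlSStt grid (16·16=256): CCLlSSTt=8 CCLlSStt=8 CCLlSsTt=8 CCLlSstt=8 CCllSSTt=8 CCllSStt=8 CCllSsTt=8 CCllSstt=8 CcLlSSTt=16 CcLlSStt=16 CcLlSsTt=16 CcLlSstt=16 CcllSSTt=16 CcllSStt=16 CcllSsTt=16 CcllSstt=16 ccLlSSTt=8 ccLlSStt=8 ccLlSsTt=8 ccLlSstt=8 ccllSSTt=8 ccllSStt=8 ccllSsTt=8 ccllSstt=8
CcllSsTt hits 16/256; gcd=16; 16÷16/256÷16 = 1/16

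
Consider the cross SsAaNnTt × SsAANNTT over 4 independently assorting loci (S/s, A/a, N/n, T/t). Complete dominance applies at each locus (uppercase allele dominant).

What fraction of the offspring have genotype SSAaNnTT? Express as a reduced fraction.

SsAaNnTt gametes: SANT×1, SANt×1, SAnT×1, SAnt×1, SaNT×1, SaNt×1, SanT×1, Sant×1, sANT×1, sANt×1, sAnT×1, sAnt×1, saNT×1, saNt×1, sanT×1, sant×1
SsAANNTT gametes: SANT×8, sANT×8
SsAaNnTt×SsAANNTT grid (16·16=256): SSAANNTT=8 SSAANNTt=8 SSAANnTT=8 SSAANnTt=8 SSAaNNTT=8 SSAaNNTt=8 SSAaNnTT=8 SSAaNnTt=8 SsAANNTT=16 SsAANNTt=16 SsAANnTT=16 SsAANnTt=16 SsAaNNTT=16 SsAaNNTt=16 SsAaNnTT=16 SsAaNnTt=16 ssAANNTT=8 ssAANNTt=8 ssAANnTT=8 ssAANnTt=8 ssAaNNTT=8 ssAaNNTt=8 ssAaNnTT=8 ssAaNnTt=8
SSAaNnTT hits 8/256; gcd=8; 8÷8/256÷8 = 1/32

P(SSAaNnTT) = 1/32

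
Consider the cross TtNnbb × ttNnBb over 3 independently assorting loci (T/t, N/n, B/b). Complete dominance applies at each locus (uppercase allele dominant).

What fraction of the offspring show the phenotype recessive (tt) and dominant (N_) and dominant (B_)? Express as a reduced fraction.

TtNnbb gametes: TNb×2, Tnb×2, tNb×2, tnb×2
ttNnBb gametes: tNB×2, tNb×2, tnB×2, tnb×2
TtNnbb×ttNnBb grid (8·8=64): TtNNBb=4 TtNNbb=4 TtNnBb=8 TtNnbb=8 TtnnBb=4 Ttnnbb=4 ttNNBb=4 ttNNbb=4 ttNnBb=8 ttNnbb=8 ttnnBb=4 ttnnbb=4
tt N_ B_ hits 12/64; gcd=4; 12÷4/64÷4 = 3/16

P(tt N_ B_) = 3/16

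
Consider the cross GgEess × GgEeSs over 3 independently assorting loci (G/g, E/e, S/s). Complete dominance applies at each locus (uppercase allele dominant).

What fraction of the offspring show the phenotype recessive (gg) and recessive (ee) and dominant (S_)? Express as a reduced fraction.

P(gg ee S_) = 1/32

GgEess gametes: GEs×2, Ges×2, gEs×2, ges×2
GgEeSs gametes: GES×1, GEs×1, GeS×1, Ges×1, gES×1, gEs×1, geS×1, ges×1
GgEess×GgEeSs grid (8·8=64): GGEESs=2 GGEEss=2 GGEeSs=4 GGEess=4 GGeeSs=2 GGeess=2 GgEESs=4 GgEEss=4 GgEeSs=8 GgEess=8 GgeeSs=4 Ggeess=4 ggEESs=2 ggEEss=2 ggEeSs=4 ggEess=4 ggeeSs=2 ggeess=2
gg ee S_ hits 2/64; gcd=2; 2÷2/64÷2 = 1/32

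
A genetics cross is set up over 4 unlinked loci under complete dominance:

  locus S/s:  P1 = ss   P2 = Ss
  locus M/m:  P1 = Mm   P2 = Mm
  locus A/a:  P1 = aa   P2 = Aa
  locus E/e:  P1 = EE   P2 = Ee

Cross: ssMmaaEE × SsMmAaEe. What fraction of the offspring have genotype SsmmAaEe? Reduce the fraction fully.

P(SsmmAaEe) = 1/32

ssMmaaEE gametes: sMaE×8, smaE×8
SsMmAaEe gametes: SMAE×1, SMAe×1, SMaE×1, SMae×1, SmAE×1, SmAe×1, SmaE×1, Smae×1, sMAE×1, sMAe×1, sMaE×1, sMae×1, smAE×1, smAe×1, smaE×1, smae×1
ssMmaaEE×SsMmAaEe grid (16·16=256): SsMMAaEE=8 SsMMAaEe=8 SsMMaaEE=8 SsMMaaEe=8 SsMmAaEE=16 SsMmAaEe=16 SsMmaaEE=16 SsMmaaEe=16 SsmmAaEE=8 SsmmAaEe=8 SsmmaaEE=8 SsmmaaEe=8 ssMMAaEE=8 ssMMAaEe=8 ssMMaaEE=8 ssMMaaEe=8 ssMmAaEE=16 ssMmAaEe=16 ssMmaaEE=16 ssMmaaEe=16 ssmmAaEE=8 ssmmAaEe=8 ssmmaaEE=8 ssmmaaEe=8
SsmmAaEe hits 8/256; gcd=8; 8÷8/256÷8 = 1/32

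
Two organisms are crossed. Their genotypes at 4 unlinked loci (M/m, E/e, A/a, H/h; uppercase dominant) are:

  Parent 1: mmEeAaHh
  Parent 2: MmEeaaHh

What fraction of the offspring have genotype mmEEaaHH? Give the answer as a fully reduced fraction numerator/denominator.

P(mmEEaaHH) = 1/64

mmEeAaHh gametes: mEAH×2, mEAh×2, mEaH×2, mEah×2, meAH×2, meAh×2, meaH×2, meah×2
MmEeaaHh gametes: MEaH×2, MEah×2, MeaH×2, Meah×2, mEaH×2, mEah×2, meaH×2, meah×2
mmEeAaHh×MmEeaaHh grid (16·16=256): MmEEAaHH=4 MmEEAaHh=8 MmEEAahh=4 MmEEaaHH=4 MmEEaaHh=8 MmEEaahh=4 MmEeAaHH=8 MmEeAaHh=16 MmEeAahh=8 MmEeaaHH=8 MmEeaaHh=16 MmEeaahh=8 MmeeAaHH=4 MmeeAaHh=8 MmeeAahh=4 MmeeaaHH=4 MmeeaaHh=8 Mmeeaahh=4 mmEEAaHH=4 mmEEAaHh=8 mmEEAahh=4 mmEEaaHH=4 mmEEaaHh=8 mmEEaahh=4 mmEeAaHH=8 mmEeAaHh=16 mmEeAahh=8 mmEeaaHH=8 mmEeaaHh=16 mmEeaahh=8 mmeeAaHH=4 mmeeAaHh=8 mmeeAahh=4 mmeeaaHH=4 mmeeaaHh=8 mmeeaahh=4
mmEEaaHH hits 4/256; gcd=4; 4÷4/256÷4 = 1/64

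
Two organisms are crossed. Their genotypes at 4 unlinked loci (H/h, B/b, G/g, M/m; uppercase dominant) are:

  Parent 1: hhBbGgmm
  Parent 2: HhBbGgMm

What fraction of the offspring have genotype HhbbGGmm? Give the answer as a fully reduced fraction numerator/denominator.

hhBbGgmm gametes: hBGm×4, hBgm×4, hbGm×4, hbgm×4
HhBbGgMm gametes: HBGM×1, HBGm×1, HBgM×1, HBgm×1, HbGM×1, HbGm×1, HbgM×1, Hbgm×1, hBGM×1, hBGm×1, hBgM×1, hBgm×1, hbGM×1, hbGm×1, hbgM×1, hbgm×1
hhBbGgmm×HhBbGgMm grid (16·16=256): HhBBGGMm=4 HhBBGGmm=4 HhBBGgMm=8 HhBBGgmm=8 HhBBggMm=4 HhBBggmm=4 HhBbGGMm=8 HhBbGGmm=8 HhBbGgMm=16 HhBbGgmm=16 HhBbggMm=8 HhBbggmm=8 HhbbGGMm=4 HhbbGGmm=4 HhbbGgMm=8 HhbbGgmm=8 HhbbggMm=4 Hhbbggmm=4 hhBBGGMm=4 hhBBGGmm=4 hhBBGgMm=8 hhBBGgmm=8 hhBBggMm=4 hhBBggmm=4 hhBbGGMm=8 hhBbGGmm=8 hhBbGgMm=16 hhBbGgmm=16 hhBbggMm=8 hhBbggmm=8 hhbbGGMm=4 hhbbGGmm=4 hhbbGgMm=8 hhbbGgmm=8 hhbbggMm=4 hhbbggmm=4
HhbbGGmm hits 4/256; gcd=4; 4÷4/256÷4 = 1/64

P(HhbbGGmm) = 1/64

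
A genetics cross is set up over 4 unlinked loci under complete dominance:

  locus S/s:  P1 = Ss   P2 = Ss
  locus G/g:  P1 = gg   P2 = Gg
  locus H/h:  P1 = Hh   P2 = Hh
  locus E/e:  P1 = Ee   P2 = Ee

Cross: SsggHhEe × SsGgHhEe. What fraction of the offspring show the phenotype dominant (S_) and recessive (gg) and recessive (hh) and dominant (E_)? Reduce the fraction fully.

P(S_ gg hh E_) = 9/128

SsggHhEe gametes: SgHE×2, SgHe×2, SghE×2, Sghe×2, sgHE×2, sgHe×2, sghE×2, sghe×2
SsGgHhEe gametes: SGHE×1, SGHe×1, SGhE×1, SGhe×1, SgHE×1, SgHe×1, SghE×1, Sghe×1, sGHE×1, sGHe×1, sGhE×1, sGhe×1, sgHE×1, sgHe×1, sghE×1, sghe×1
SsggHhEe×SsGgHhEe grid (16·16=256): SSGgHHEE=2 SSGgHHEe=4 SSGgHHee=2 SSGgHhEE=4 SSGgHhEe=8 SSGgHhee=4 SSGghhEE=2 SSGghhEe=4 SSGghhee=2 SSggHHEE=2 SSggHHEe=4 SSggHHee=2 SSggHhEE=4 SSggHhEe=8 SSggHhee=4 SSgghhEE=2 SSgghhEe=4 SSgghhee=2 SsGgHHEE=4 SsGgHHEe=8 SsGgHHee=4 SsGgHhEE=8 SsGgHhEe=16 SsGgHhee=8 SsGghhEE=4 SsGghhEe=8 SsGghhee=4 SsggHHEE=4 SsggHHEe=8 SsggHHee=4 SsggHhEE=8 SsggHhEe=16 SsggHhee=8 SsgghhEE=4 SsgghhEe=8 Ssgghhee=4 ssGgHHEE=2 ssGgHHEe=4 ssGgHHee=2 ssGgHhEE=4 ssGgHhEe=8 ssGgHhee=4 ssGghhEE=2 ssGghhEe=4 ssGghhee=2 ssggHHEE=2 ssggHHEe=4 ssggHHee=2 ssggHhEE=4 ssggHhEe=8 ssggHhee=4 ssgghhEE=2 ssgghhEe=4 ssgghhee=2
S_ gg hh E_ hits 18/256; gcd=2; 18÷2/256÷2 = 9/128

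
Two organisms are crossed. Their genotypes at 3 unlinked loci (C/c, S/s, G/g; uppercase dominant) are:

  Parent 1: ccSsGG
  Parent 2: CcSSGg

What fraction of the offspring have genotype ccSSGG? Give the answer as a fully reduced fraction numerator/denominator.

ccSsGG gametes: cSG×4, csG×4
CcSSGg gametes: CSG×2, CSg×2, cSG×2, cSg×2
ccSsGG×CcSSGg grid (8·8=64): CcSSGG=8 CcSSGg=8 CcSsGG=8 CcSsGg=8 ccSSGG=8 ccSSGg=8 ccSsGG=8 ccSsGg=8
ccSSGG hits 8/64; gcd=8; 8÷8/64÷8 = 1/8

P(ccSSGG) = 1/8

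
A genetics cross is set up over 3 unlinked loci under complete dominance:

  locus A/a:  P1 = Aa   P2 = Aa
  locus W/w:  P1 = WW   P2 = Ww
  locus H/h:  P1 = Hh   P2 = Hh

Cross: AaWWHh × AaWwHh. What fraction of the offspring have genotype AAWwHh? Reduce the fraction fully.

P(AAWwHh) = 1/16

AaWWHh gametes: AWH×2, AWh×2, aWH×2, aWh×2
AaWwHh gametes: AWH×1, AWh×1, AwH×1, Awh×1, aWH×1, aWh×1, awH×1, awh×1
AaWWHh×AaWwHh grid (8·8=64): AAWWHH=2 AAWWHh=4 AAWWhh=2 AAWwHH=2 AAWwHh=4 AAWwhh=2 AaWWHH=4 AaWWHh=8 AaWWhh=4 AaWwHH=4 AaWwHh=8 AaWwhh=4 aaWWHH=2 aaWWHh=4 aaWWhh=2 aaWwHH=2 aaWwHh=4 aaWwhh=2
AAWwHh hits 4/64; gcd=4; 4÷4/64÷4 = 1/16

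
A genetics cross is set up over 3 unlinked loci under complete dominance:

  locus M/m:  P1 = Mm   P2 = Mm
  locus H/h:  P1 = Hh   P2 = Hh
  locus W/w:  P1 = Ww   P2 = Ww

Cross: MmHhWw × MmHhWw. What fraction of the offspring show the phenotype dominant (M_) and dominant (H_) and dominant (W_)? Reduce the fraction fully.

MmHhWw gametes: MHW×1, MHw×1, MhW×1, Mhw×1, mHW×1, mHw×1, mhW×1, mhw×1
MmHhWw gametes: MHW×1, MHw×1, MhW×1, Mhw×1, mHW×1, mHw×1, mhW×1, mhw×1
MmHhWw×MmHhWw grid (8·8=64): MMHHWW=1 MMHHWw=2 MMHHww=1 MMHhWW=2 MMHhWw=4 MMHhww=2 MMhhWW=1 MMhhWw=2 MMhhww=1 MmHHWW=2 MmHHWw=4 MmHHww=2 MmHhWW=4 MmHhWw=8 MmHhww=4 MmhhWW=2 MmhhWw=4 Mmhhww=2 mmHHWW=1 mmHHWw=2 mmHHww=1 mmHhWW=2 mmHhWw=4 mmHhww=2 mmhhWW=1 mmhhWw=2 mmhhww=1
M_ H_ W_ hits 27/64; gcd=1; 27÷1/64÷1 = 27/64

P(M_ H_ W_) = 27/64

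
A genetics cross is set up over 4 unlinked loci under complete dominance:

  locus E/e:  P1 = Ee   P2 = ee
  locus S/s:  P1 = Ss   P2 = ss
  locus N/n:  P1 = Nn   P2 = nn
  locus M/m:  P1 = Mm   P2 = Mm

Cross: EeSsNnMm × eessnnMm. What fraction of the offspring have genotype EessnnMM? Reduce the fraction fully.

P(EessnnMM) = 1/32

EeSsNnMm gametes: ESNM×1, ESNm×1, ESnM×1, ESnm×1, EsNM×1, EsNm×1, EsnM×1, Esnm×1, eSNM×1, eSNm×1, eSnM×1, eSnm×1, esNM×1, esNm×1, esnM×1, esnm×1
eessnnMm gametes: esnM×8, esnm×8
EeSsNnMm×eessnnMm grid (16·16=256): EeSsNnMM=8 EeSsNnMm=16 EeSsNnmm=8 EeSsnnMM=8 EeSsnnMm=16 EeSsnnmm=8 EessNnMM=8 EessNnMm=16 EessNnmm=8 EessnnMM=8 EessnnMm=16 Eessnnmm=8 eeSsNnMM=8 eeSsNnMm=16 eeSsNnmm=8 eeSsnnMM=8 eeSsnnMm=16 eeSsnnmm=8 eessNnMM=8 eessNnMm=16 eessNnmm=8 eessnnMM=8 eessnnMm=16 eessnnmm=8
EessnnMM hits 8/256; gcd=8; 8÷8/256÷8 = 1/32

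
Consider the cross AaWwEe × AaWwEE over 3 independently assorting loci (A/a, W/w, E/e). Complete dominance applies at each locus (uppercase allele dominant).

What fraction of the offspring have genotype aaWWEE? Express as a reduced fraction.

AaWwEe gametes: AWE×1, AWe×1, AwE×1, Awe×1, aWE×1, aWe×1, awE×1, awe×1
AaWwEE gametes: AWE×2, AwE×2, aWE×2, awE×2
AaWwEe×AaWwEE grid (8·8=64): AAWWEE=2 AAWWEe=2 AAWwEE=4 AAWwEe=4 AAwwEE=2 AAwwEe=2 AaWWEE=4 AaWWEe=4 AaWwEE=8 AaWwEe=8 AawwEE=4 AawwEe=4 aaWWEE=2 aaWWEe=2 aaWwEE=4 aaWwEe=4 aawwEE=2 aawwEe=2
aaWWEE hits 2/64; gcd=2; 2÷2/64÷2 = 1/32

P(aaWWEE) = 1/32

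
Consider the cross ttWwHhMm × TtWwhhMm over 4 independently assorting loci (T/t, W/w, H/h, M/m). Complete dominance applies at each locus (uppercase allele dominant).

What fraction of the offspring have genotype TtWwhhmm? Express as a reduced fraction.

P(TtWwhhmm) = 1/32

ttWwHhMm gametes: tWHM×2, tWHm×2, tWhM×2, tWhm×2, twHM×2, twHm×2, twhM×2, twhm×2
TtWwhhMm gametes: TWhM×2, TWhm×2, TwhM×2, Twhm×2, tWhM×2, tWhm×2, twhM×2, twhm×2
ttWwHhMm×TtWwhhMm grid (16·16=256): TtWWHhMM=4 TtWWHhMm=8 TtWWHhmm=4 TtWWhhMM=4 TtWWhhMm=8 TtWWhhmm=4 TtWwHhMM=8 TtWwHhMm=16 TtWwHhmm=8 TtWwhhMM=8 TtWwhhMm=16 TtWwhhmm=8 TtwwHhMM=4 TtwwHhMm=8 TtwwHhmm=4 TtwwhhMM=4 TtwwhhMm=8 Ttwwhhmm=4 ttWWHhMM=4 ttWWHhMm=8 ttWWHhmm=4 ttWWhhMM=4 ttWWhhMm=8 ttWWhhmm=4 ttWwHhMM=8 ttWwHhMm=16 ttWwHhmm=8 ttWwhhMM=8 ttWwhhMm=16 ttWwhhmm=8 ttwwHhMM=4 ttwwHhMm=8 ttwwHhmm=4 ttwwhhMM=4 ttwwhhMm=8 ttwwhhmm=4
TtWwhhmm hits 8/256; gcd=8; 8÷8/256÷8 = 1/32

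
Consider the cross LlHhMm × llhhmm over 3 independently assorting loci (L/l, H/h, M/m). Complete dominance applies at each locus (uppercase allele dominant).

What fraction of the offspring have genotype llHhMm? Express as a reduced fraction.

LlHhMm gametes: LHM×1, LHm×1, LhM×1, Lhm×1, lHM×1, lHm×1, lhM×1, lhm×1
llhhmm gametes: lhm×8
LlHhMm×llhhmm grid (8·8=64): LlHhMm=8 LlHhmm=8 LlhhMm=8 Llhhmm=8 llHhMm=8 llHhmm=8 llhhMm=8 llhhmm=8
llHhMm hits 8/64; gcd=8; 8÷8/64÷8 = 1/8

P(llHhMm) = 1/8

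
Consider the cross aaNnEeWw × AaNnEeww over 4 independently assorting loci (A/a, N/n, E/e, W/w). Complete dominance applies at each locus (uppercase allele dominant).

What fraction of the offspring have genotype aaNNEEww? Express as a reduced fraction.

P(aaNNEEww) = 1/64

aaNnEeWw gametes: aNEW×2, aNEw×2, aNeW×2, aNew×2, anEW×2, anEw×2, aneW×2, anew×2
AaNnEeww gametes: ANEw×2, ANew×2, AnEw×2, Anew×2, aNEw×2, aNew×2, anEw×2, anew×2
aaNnEeWw×AaNnEeww grid (16·16=256): AaNNEEWw=4 AaNNEEww=4 AaNNEeWw=8 AaNNEeww=8 AaNNeeWw=4 AaNNeeww=4 AaNnEEWw=8 AaNnEEww=8 AaNnEeWw=16 AaNnEeww=16 AaNneeWw=8 AaNneeww=8 AannEEWw=4 AannEEww=4 AannEeWw=8 AannEeww=8 AanneeWw=4 Aanneeww=4 aaNNEEWw=4 aaNNEEww=4 aaNNEeWw=8 aaNNEeww=8 aaNNeeWw=4 aaNNeeww=4 aaNnEEWw=8 aaNnEEww=8 aaNnEeWw=16 aaNnEeww=16 aaNneeWw=8 aaNneeww=8 aannEEWw=4 aannEEww=4 aannEeWw=8 aannEeww=8 aanneeWw=4 aanneeww=4
aaNNEEww hits 4/256; gcd=4; 4÷4/256÷4 = 1/64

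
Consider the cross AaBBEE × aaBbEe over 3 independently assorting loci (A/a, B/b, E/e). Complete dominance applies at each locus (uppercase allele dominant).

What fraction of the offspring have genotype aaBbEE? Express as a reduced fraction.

AaBBEE gametes: ABE×4, aBE×4
aaBbEe gametes: aBE×2, aBe×2, abE×2, abe×2
AaBBEE×aaBbEe grid (8·8=64): AaBBEE=8 AaBBEe=8 AaBbEE=8 AaBbEe=8 aaBBEE=8 aaBBEe=8 aaBbEE=8 aaBbEe=8
aaBbEE hits 8/64; gcd=8; 8÷8/64÷8 = 1/8

P(aaBbEE) = 1/8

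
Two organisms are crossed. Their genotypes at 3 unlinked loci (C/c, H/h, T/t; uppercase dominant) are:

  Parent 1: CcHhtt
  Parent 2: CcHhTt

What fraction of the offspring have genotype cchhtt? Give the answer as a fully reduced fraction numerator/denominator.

P(cchhtt) = 1/32

CcHhtt gametes: CHt×2, Cht×2, cHt×2, cht×2
CcHhTt gametes: CHT×1, CHt×1, ChT×1, Cht×1, cHT×1, cHt×1, chT×1, cht×1
CcHhtt×CcHhTt grid (8·8=64): CCHHTt=2 CCHHtt=2 CCHhTt=4 CCHhtt=4 CChhTt=2 CChhtt=2 CcHHTt=4 CcHHtt=4 CcHhTt=8 CcHhtt=8 CchhTt=4 Cchhtt=4 ccHHTt=2 ccHHtt=2 ccHhTt=4 ccHhtt=4 cchhTt=2 cchhtt=2
cchhtt hits 2/64; gcd=2; 2÷2/64÷2 = 1/32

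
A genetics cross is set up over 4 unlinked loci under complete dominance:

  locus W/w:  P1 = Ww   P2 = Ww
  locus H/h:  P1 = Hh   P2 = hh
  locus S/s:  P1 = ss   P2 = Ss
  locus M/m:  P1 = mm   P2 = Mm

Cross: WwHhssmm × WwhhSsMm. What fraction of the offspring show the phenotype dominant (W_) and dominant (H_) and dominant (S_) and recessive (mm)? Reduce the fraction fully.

WwHhssmm gametes: WHsm×4, Whsm×4, wHsm×4, whsm×4
WwhhSsMm gametes: WhSM×2, WhSm×2, WhsM×2, Whsm×2, whSM×2, whSm×2, whsM×2, whsm×2
WwHhssmm×WwhhSsMm grid (16·16=256): WWHhSsMm=8 WWHhSsmm=8 WWHhssMm=8 WWHhssmm=8 WWhhSsMm=8 WWhhSsmm=8 WWhhssMm=8 WWhhssmm=8 WwHhSsMm=16 WwHhSsmm=16 WwHhssMm=16 WwHhssmm=16 WwhhSsMm=16 WwhhSsmm=16 WwhhssMm=16 Wwhhssmm=16 wwHhSsMm=8 wwHhSsmm=8 wwHhssMm=8 wwHhssmm=8 wwhhSsMm=8 wwhhSsmm=8 wwhhssMm=8 wwhhssmm=8
W_ H_ S_ mm hits 24/256; gcd=8; 24÷8/256÷8 = 3/32

P(W_ H_ S_ mm) = 3/32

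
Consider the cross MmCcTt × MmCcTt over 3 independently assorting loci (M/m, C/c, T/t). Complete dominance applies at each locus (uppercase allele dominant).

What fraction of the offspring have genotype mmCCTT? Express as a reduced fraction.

P(mmCCTT) = 1/64

MmCcTt gametes: MCT×1, MCt×1, McT×1, Mct×1, mCT×1, mCt×1, mcT×1, mct×1
MmCcTt gametes: MCT×1, MCt×1, McT×1, Mct×1, mCT×1, mCt×1, mcT×1, mct×1
MmCcTt×MmCcTt grid (8·8=64): MMCCTT=1 MMCCTt=2 MMCCtt=1 MMCcTT=2 MMCcTt=4 MMCctt=2 MMccTT=1 MMccTt=2 MMcctt=1 MmCCTT=2 MmCCTt=4 MmCCtt=2 MmCcTT=4 MmCcTt=8 MmCctt=4 MmccTT=2 MmccTt=4 Mmcctt=2 mmCCTT=1 mmCCTt=2 mmCCtt=1 mmCcTT=2 mmCcTt=4 mmCctt=2 mmccTT=1 mmccTt=2 mmcctt=1
mmCCTT hits 1/64; gcd=1; 1÷1/64÷1 = 1/64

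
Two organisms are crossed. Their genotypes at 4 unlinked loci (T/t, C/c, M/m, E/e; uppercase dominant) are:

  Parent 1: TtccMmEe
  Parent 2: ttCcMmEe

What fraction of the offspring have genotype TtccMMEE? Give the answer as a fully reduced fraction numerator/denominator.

TtccMmEe gametes: TcME×2, TcMe×2, TcmE×2, Tcme×2, tcME×2, tcMe×2, tcmE×2, tcme×2
ttCcMmEe gametes: tCME×2, tCMe×2, tCmE×2, tCme×2, tcME×2, tcMe×2, tcmE×2, tcme×2
TtccMmEe×ttCcMmEe grid (16·16=256): TtCcMMEE=4 TtCcMMEe=8 TtCcMMee=4 TtCcMmEE=8 TtCcMmEe=16 TtCcMmee=8 TtCcmmEE=4 TtCcmmEe=8 TtCcmmee=4 TtccMMEE=4 TtccMMEe=8 TtccMMee=4 TtccMmEE=8 TtccMmEe=16 TtccMmee=8 TtccmmEE=4 TtccmmEe=8 Ttccmmee=4 ttCcMMEE=4 ttCcMMEe=8 ttCcMMee=4 ttCcMmEE=8 ttCcMmEe=16 ttCcMmee=8 ttCcmmEE=4 ttCcmmEe=8 ttCcmmee=4 ttccMMEE=4 ttccMMEe=8 ttccMMee=4 ttccMmEE=8 ttccMmEe=16 ttccMmee=8 ttccmmEE=4 ttccmmEe=8 ttccmmee=4
TtccMMEE hits 4/256; gcd=4; 4÷4/256÷4 = 1/64

P(TtccMMEE) = 1/64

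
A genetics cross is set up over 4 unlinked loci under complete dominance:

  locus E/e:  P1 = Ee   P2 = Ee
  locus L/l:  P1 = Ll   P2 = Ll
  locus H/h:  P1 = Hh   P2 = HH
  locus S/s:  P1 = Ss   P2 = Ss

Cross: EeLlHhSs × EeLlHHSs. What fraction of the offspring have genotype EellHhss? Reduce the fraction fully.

EeLlHhSs gametes: ELHS×1, ELHs×1, ELhS×1, ELhs×1, ElHS×1, ElHs×1, ElhS×1, Elhs×1, eLHS×1, eLHs×1, eLhS×1, eLhs×1, elHS×1, elHs×1, elhS×1, elhs×1
EeLlHHSs gametes: ELHS×2, ELHs×2, ElHS×2, ElHs×2, eLHS×2, eLHs×2, elHS×2, elHs×2
EeLlHhSs×EeLlHHSs grid (16·16=256): EELLHHSS=2 EELLHHSs=4 EELLHHss=2 EELLHhSS=2 EELLHhSs=4 EELLHhss=2 EELlHHSS=4 EELlHHSs=8 EELlHHss=4 EELlHhSS=4 EELlHhSs=8 EELlHhss=4 EEllHHSS=2 EEllHHSs=4 EEllHHss=2 EEllHhSS=2 EEllHhSs=4 EEllHhss=2 EeLLHHSS=4 EeLLHHSs=8 EeLLHHss=4 EeLLHhSS=4 EeLLHhSs=8 EeLLHhss=4 EeLlHHSS=8 EeLlHHSs=16 EeLlHHss=8 EeLlHhSS=8 EeLlHhSs=16 EeLlHhss=8 EellHHSS=4 EellHHSs=8 EellHHss=4 EellHhSS=4 EellHhSs=8 EellHhss=4 eeLLHHSS=2 eeLLHHSs=4 eeLLHHss=2 eeLLHhSS=2 eeLLHhSs=4 eeLLHhss=2 eeLlHHSS=4 eeLlHHSs=8 eeLlHHss=4 eeLlHhSS=4 eeLlHhSs=8 eeLlHhss=4 eellHHSS=2 eellHHSs=4 eellHHss=2 eellHhSS=2 eellHhSs=4 eellHhss=2
EellHhss hits 4/256; gcd=4; 4÷4/256÷4 = 1/64

P(EellHhss) = 1/64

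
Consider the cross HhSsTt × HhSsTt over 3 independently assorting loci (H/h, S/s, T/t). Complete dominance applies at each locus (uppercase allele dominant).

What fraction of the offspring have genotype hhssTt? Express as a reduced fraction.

P(hhssTt) = 1/32

HhSsTt gametes: HST×1, HSt×1, HsT×1, Hst×1, hST×1, hSt×1, hsT×1, hst×1
HhSsTt gametes: HST×1, HSt×1, HsT×1, Hst×1, hST×1, hSt×1, hsT×1, hst×1
HhSsTt×HhSsTt grid (8·8=64): HHSSTT=1 HHSSTt=2 HHSStt=1 HHSsTT=2 HHSsTt=4 HHSstt=2 HHssTT=1 HHssTt=2 HHsstt=1 HhSSTT=2 HhSSTt=4 HhSStt=2 HhSsTT=4 HhSsTt=8 HhSstt=4 HhssTT=2 HhssTt=4 Hhsstt=2 hhSSTT=1 hhSSTt=2 hhSStt=1 hhSsTT=2 hhSsTt=4 hhSstt=2 hhssTT=1 hhssTt=2 hhsstt=1
hhssTt hits 2/64; gcd=2; 2÷2/64÷2 = 1/32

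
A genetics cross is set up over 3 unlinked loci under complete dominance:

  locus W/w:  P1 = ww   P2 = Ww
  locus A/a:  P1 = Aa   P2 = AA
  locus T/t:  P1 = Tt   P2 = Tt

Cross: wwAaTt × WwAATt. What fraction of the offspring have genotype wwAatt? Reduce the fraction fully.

wwAaTt gametes: wAT×2, wAt×2, waT×2, wat×2
WwAATt gametes: WAT×2, WAt×2, wAT×2, wAt×2
wwAaTt×WwAATt grid (8·8=64): WwAATT=4 WwAATt=8 WwAAtt=4 WwAaTT=4 WwAaTt=8 WwAatt=4 wwAATT=4 wwAATt=8 wwAAtt=4 wwAaTT=4 wwAaTt=8 wwAatt=4
wwAatt hits 4/64; gcd=4; 4÷4/64÷4 = 1/16

P(wwAatt) = 1/16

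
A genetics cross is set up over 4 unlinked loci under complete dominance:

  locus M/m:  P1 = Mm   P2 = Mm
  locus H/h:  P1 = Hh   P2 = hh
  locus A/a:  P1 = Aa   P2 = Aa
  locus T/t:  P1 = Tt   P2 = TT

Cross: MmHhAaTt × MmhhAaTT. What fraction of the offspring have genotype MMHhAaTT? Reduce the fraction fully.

P(MMHhAaTT) = 1/32

MmHhAaTt gametes: MHAT×1, MHAt×1, MHaT×1, MHat×1, MhAT×1, MhAt×1, MhaT×1, Mhat×1, mHAT×1, mHAt×1, mHaT×1, mHat×1, mhAT×1, mhAt×1, mhaT×1, mhat×1
MmhhAaTT gametes: MhAT×4, MhaT×4, mhAT×4, mhaT×4
MmHhAaTt×MmhhAaTT grid (16·16=256): MMHhAATT=4 MMHhAATt=4 MMHhAaTT=8 MMHhAaTt=8 MMHhaaTT=4 MMHhaaTt=4 MMhhAATT=4 MMhhAATt=4 MMhhAaTT=8 MMhhAaTt=8 MMhhaaTT=4 MMhhaaTt=4 MmHhAATT=8 MmHhAATt=8 MmHhAaTT=16 MmHhAaTt=16 MmHhaaTT=8 MmHhaaTt=8 MmhhAATT=8 MmhhAATt=8 MmhhAaTT=16 MmhhAaTt=16 MmhhaaTT=8 MmhhaaTt=8 mmHhAATT=4 mmHhAATt=4 mmHhAaTT=8 mmHhAaTt=8 mmHhaaTT=4 mmHhaaTt=4 mmhhAATT=4 mmhhAATt=4 mmhhAaTT=8 mmhhAaTt=8 mmhhaaTT=4 mmhhaaTt=4
MMHhAaTT hits 8/256; gcd=8; 8÷8/256÷8 = 1/32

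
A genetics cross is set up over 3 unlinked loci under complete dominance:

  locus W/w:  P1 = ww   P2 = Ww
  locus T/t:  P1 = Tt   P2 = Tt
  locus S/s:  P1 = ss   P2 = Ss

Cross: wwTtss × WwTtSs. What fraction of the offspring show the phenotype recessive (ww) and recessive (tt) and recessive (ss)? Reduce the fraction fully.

wwTtss gametes: wTs×4, wts×4
WwTtSs gametes: WTS×1, WTs×1, WtS×1, Wts×1, wTS×1, wTs×1, wtS×1, wts×1
wwTtss×WwTtSs grid (8·8=64): WwTTSs=4 WwTTss=4 WwTtSs=8 WwTtss=8 WwttSs=4 Wwttss=4 wwTTSs=4 wwTTss=4 wwTtSs=8 wwTtss=8 wwttSs=4 wwttss=4
ww tt ss hits 4/64; gcd=4; 4÷4/64÷4 = 1/16

P(ww tt ss) = 1/16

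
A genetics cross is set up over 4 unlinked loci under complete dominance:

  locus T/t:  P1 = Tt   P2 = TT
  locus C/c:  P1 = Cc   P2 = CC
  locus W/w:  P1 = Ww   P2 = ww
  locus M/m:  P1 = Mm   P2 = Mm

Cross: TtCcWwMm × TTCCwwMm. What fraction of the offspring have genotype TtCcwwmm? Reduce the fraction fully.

TtCcWwMm gametes: TCWM×1, TCWm×1, TCwM×1, TCwm×1, TcWM×1, TcWm×1, TcwM×1, Tcwm×1, tCWM×1, tCWm×1, tCwM×1, tCwm×1, tcWM×1, tcWm×1, tcwM×1, tcwm×1
TTCCwwMm gametes: TCwM×8, TCwm×8
TtCcWwMm×TTCCwwMm grid (16·16=256): TTCCWwMM=8 TTCCWwMm=16 TTCCWwmm=8 TTCCwwMM=8 TTCCwwMm=16 TTCCwwmm=8 TTCcWwMM=8 TTCcWwMm=16 TTCcWwmm=8 TTCcwwMM=8 TTCcwwMm=16 TTCcwwmm=8 TtCCWwMM=8 TtCCWwMm=16 TtCCWwmm=8 TtCCwwMM=8 TtCCwwMm=16 TtCCwwmm=8 TtCcWwMM=8 TtCcWwMm=16 TtCcWwmm=8 TtCcwwMM=8 TtCcwwMm=16 TtCcwwmm=8
TtCcwwmm hits 8/256; gcd=8; 8÷8/256÷8 = 1/32

P(TtCcwwmm) = 1/32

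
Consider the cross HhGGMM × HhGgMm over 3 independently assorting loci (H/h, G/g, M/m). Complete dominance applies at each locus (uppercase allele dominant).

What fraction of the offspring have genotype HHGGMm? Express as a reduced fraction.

P(HHGGMm) = 1/16

HhGGMM gametes: HGM×4, hGM×4
HhGgMm gametes: HGM×1, HGm×1, HgM×1, Hgm×1, hGM×1, hGm×1, hgM×1, hgm×1
HhGGMM×HhGgMm grid (8·8=64): HHGGMM=4 HHGGMm=4 HHGgMM=4 HHGgMm=4 HhGGMM=8 HhGGMm=8 HhGgMM=8 HhGgMm=8 hhGGMM=4 hhGGMm=4 hhGgMM=4 hhGgMm=4
HHGGMm hits 4/64; gcd=4; 4÷4/64÷4 = 1/16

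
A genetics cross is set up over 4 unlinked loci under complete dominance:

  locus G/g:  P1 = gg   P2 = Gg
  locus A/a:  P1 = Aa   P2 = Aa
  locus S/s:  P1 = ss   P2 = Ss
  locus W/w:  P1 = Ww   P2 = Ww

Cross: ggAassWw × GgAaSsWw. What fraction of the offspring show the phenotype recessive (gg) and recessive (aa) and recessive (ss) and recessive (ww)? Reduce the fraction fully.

ggAassWw gametes: gAsW×4, gAsw×4, gasW×4, gasw×4
GgAaSsWw gametes: GASW×1, GASw×1, GAsW×1, GAsw×1, GaSW×1, GaSw×1, GasW×1, Gasw×1, gASW×1, gASw×1, gAsW×1, gAsw×1, gaSW×1, gaSw×1, gasW×1, gasw×1
ggAassWw×GgAaSsWw grid (16·16=256): GgAASsWW=4 GgAASsWw=8 GgAASsww=4 GgAAssWW=4 GgAAssWw=8 GgAAssww=4 GgAaSsWW=8 GgAaSsWw=16 GgAaSsww=8 GgAassWW=8 GgAassWw=16 GgAassww=8 GgaaSsWW=4 GgaaSsWw=8 GgaaSsww=4 GgaassWW=4 GgaassWw=8 Ggaassww=4 ggAASsWW=4 ggAASsWw=8 ggAASsww=4 ggAAssWW=4 ggAAssWw=8 ggAAssww=4 ggAaSsWW=8 ggAaSsWw=16 ggAaSsww=8 ggAassWW=8 ggAassWw=16 ggAassww=8 ggaaSsWW=4 ggaaSsWw=8 ggaaSsww=4 ggaassWW=4 ggaassWw=8 ggaassww=4
gg aa ss ww hits 4/256; gcd=4; 4÷4/256÷4 = 1/64

P(gg aa ss ww) = 1/64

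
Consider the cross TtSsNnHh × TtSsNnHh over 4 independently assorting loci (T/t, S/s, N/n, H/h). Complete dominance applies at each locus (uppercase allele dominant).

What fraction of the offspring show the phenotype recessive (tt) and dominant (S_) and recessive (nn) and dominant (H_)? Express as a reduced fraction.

TtSsNnHh gametes: TSNH×1, TSNh×1, TSnH×1, TSnh×1, TsNH×1, TsNh×1, TsnH×1, Tsnh×1, tSNH×1, tSNh×1, tSnH×1, tSnh×1, tsNH×1, tsNh×1, tsnH×1, tsnh×1
TtSsNnHh gametes: TSNH×1, TSNh×1, TSnH×1, TSnh×1, TsNH×1, TsNh×1, TsnH×1, Tsnh×1, tSNH×1, tSNh×1, tSnH×1, tSnh×1, tsNH×1, tsNh×1, tsnH×1, tsnh×1
TtSsNnHh×TtSsNnHh grid (16·16=256): TTSSNNHH=1 TTSSNNHh=2 TTSSNNhh=1 TTSSNnHH=2 TTSSNnHh=4 TTSSNnhh=2 TTSSnnHH=1 TTSSnnHh=2 TTSSnnhh=1 TTSsNNHH=2 TTSsNNHh=4 TTSsNNhh=2 TTSsNnHH=4 TTSsNnHh=8 TTSsNnhh=4 TTSsnnHH=2 TTSsnnHh=4 TTSsnnhh=2 TTssNNHH=1 TTssNNHh=2 TTssNNhh=1 TTssNnHH=2 TTssNnHh=4 TTssNnhh=2 TTssnnHH=1 TTssnnHh=2 TTssnnhh=1 TtSSNNHH=2 TtSSNNHh=4 TtSSNNhh=2 TtSSNnHH=4 TtSSNnHh=8 TtSSNnhh=4 TtSSnnHH=2 TtSSnnHh=4 TtSSnnhh=2 TtSsNNHH=4 TtSsNNHh=8 TtSsNNhh=4 TtSsNnHH=8 TtSsNnHh=16 TtSsNnhh=8 TtSsnnHH=4 TtSsnnHh=8 TtSsnnhh=4 TtssNNHH=2 TtssNNHh=4 TtssNNhh=2 TtssNnHH=4 TtssNnHh=8 TtssNnhh=4 TtssnnHH=2 TtssnnHh=4 Ttssnnhh=2 ttSSNNHH=1 ttSSNNHh=2 ttSSNNhh=1 ttSSNnHH=2 ttSSNnHh=4 ttSSNnhh=2 ttSSnnHH=1 ttSSnnHh=2 ttSSnnhh=1 ttSsNNHH=2 ttSsNNHh=4 ttSsNNhh=2 ttSsNnHH=4 ttSsNnHh=8 ttSsNnhh=4 ttSsnnHH=2 ttSsnnHh=4 ttSsnnhh=2 ttssNNHH=1 ttssNNHh=2 ttssNNhh=1 ttssNnHH=2 ttssNnHh=4 ttssNnhh=2 ttssnnHH=1 ttssnnHh=2 ttssnnhh=1
tt S_ nn H_ hits 9/256; gcd=1; 9÷1/256÷1 = 9/256

P(tt S_ nn H_) = 9/256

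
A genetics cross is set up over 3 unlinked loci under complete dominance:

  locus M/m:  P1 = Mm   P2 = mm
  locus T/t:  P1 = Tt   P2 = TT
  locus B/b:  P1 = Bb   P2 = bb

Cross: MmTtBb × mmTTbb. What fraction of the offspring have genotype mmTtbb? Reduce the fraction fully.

P(mmTtbb) = 1/8

MmTtBb gametes: MTB×1, MTb×1, MtB×1, Mtb×1, mTB×1, mTb×1, mtB×1, mtb×1
mmTTbb gametes: mTb×8
MmTtBb×mmTTbb grid (8·8=64): MmTTBb=8 MmTTbb=8 MmTtBb=8 MmTtbb=8 mmTTBb=8 mmTTbb=8 mmTtBb=8 mmTtbb=8
mmTtbb hits 8/64; gcd=8; 8÷8/64÷8 = 1/8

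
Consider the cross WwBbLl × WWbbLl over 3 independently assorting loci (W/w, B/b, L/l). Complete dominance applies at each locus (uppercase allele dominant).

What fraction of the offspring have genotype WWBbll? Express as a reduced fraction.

WwBbLl gametes: WBL×1, WBl×1, WbL×1, Wbl×1, wBL×1, wBl×1, wbL×1, wbl×1
WWbbLl gametes: WbL×4, Wbl×4
WwBbLl×WWbbLl grid (8·8=64): WWBbLL=4 WWBbLl=8 WWBbll=4 WWbbLL=4 WWbbLl=8 WWbbll=4 WwBbLL=4 WwBbLl=8 WwBbll=4 WwbbLL=4 WwbbLl=8 Wwbbll=4
WWBbll hits 4/64; gcd=4; 4÷4/64÷4 = 1/16

P(WWBbll) = 1/16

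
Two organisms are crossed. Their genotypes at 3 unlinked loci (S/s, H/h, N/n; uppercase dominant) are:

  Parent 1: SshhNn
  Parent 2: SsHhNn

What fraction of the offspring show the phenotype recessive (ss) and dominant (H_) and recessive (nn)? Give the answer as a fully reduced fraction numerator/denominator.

P(ss H_ nn) = 1/32

SshhNn gametes: ShN×2, Shn×2, shN×2, shn×2
SsHhNn gametes: SHN×1, SHn×1, ShN×1, Shn×1, sHN×1, sHn×1, shN×1, shn×1
SshhNn×SsHhNn grid (8·8=64): SSHhNN=2 SSHhNn=4 SSHhnn=2 SShhNN=2 SShhNn=4 SShhnn=2 SsHhNN=4 SsHhNn=8 SsHhnn=4 SshhNN=4 SshhNn=8 Sshhnn=4 ssHhNN=2 ssHhNn=4 ssHhnn=2 sshhNN=2 sshhNn=4 sshhnn=2
ss H_ nn hits 2/64; gcd=2; 2÷2/64÷2 = 1/32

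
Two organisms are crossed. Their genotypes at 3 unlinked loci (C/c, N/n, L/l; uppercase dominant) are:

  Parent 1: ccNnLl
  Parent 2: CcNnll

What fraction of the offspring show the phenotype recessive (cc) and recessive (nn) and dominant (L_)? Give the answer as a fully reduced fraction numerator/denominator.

ccNnLl gametes: cNL×2, cNl×2, cnL×2, cnl×2
CcNnll gametes: CNl×2, Cnl×2, cNl×2, cnl×2
ccNnLl×CcNnll grid (8·8=64): CcNNLl=4 CcNNll=4 CcNnLl=8 CcNnll=8 CcnnLl=4 Ccnnll=4 ccNNLl=4 ccNNll=4 ccNnLl=8 ccNnll=8 ccnnLl=4 ccnnll=4
cc nn L_ hits 4/64; gcd=4; 4÷4/64÷4 = 1/16

P(cc nn L_) = 1/16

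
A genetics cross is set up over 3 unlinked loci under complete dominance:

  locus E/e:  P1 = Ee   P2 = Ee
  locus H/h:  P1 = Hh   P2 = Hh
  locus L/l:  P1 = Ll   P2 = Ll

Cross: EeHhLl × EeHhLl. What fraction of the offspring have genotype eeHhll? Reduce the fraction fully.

EeHhLl gametes: EHL×1, EHl×1, EhL×1, Ehl×1, eHL×1, eHl×1, ehL×1, ehl×1
EeHhLl gametes: EHL×1, EHl×1, EhL×1, Ehl×1, eHL×1, eHl×1, ehL×1, ehl×1
EeHhLl×EeHhLl grid (8·8=64): EEHHLL=1 EEHHLl=2 EEHHll=1 EEHhLL=2 EEHhLl=4 EEHhll=2 EEhhLL=1 EEhhLl=2 EEhhll=1 EeHHLL=2 EeHHLl=4 EeHHll=2 EeHhLL=4 EeHhLl=8 EeHhll=4 EehhLL=2 EehhLl=4 Eehhll=2 eeHHLL=1 eeHHLl=2 eeHHll=1 eeHhLL=2 eeHhLl=4 eeHhll=2 eehhLL=1 eehhLl=2 eehhll=1
eeHhll hits 2/64; gcd=2; 2÷2/64÷2 = 1/32

P(eeHhll) = 1/32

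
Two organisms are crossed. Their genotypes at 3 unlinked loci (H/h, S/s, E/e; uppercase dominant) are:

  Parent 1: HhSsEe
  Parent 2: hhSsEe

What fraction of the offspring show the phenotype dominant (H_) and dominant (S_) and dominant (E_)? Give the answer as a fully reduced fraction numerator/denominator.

P(H_ S_ E_) = 9/32

HhSsEe gametes: HSE×1, HSe×1, HsE×1, Hse×1, hSE×1, hSe×1, hsE×1, hse×1
hhSsEe gametes: hSE×2, hSe×2, hsE×2, hse×2
HhSsEe×hhSsEe grid (8·8=64): HhSSEE=2 HhSSEe=4 HhSSee=2 HhSsEE=4 HhSsEe=8 HhSsee=4 HhssEE=2 HhssEe=4 Hhssee=2 hhSSEE=2 hhSSEe=4 hhSSee=2 hhSsEE=4 hhSsEe=8 hhSsee=4 hhssEE=2 hhssEe=4 hhssee=2
H_ S_ E_ hits 18/64; gcd=2; 18÷2/64÷2 = 9/32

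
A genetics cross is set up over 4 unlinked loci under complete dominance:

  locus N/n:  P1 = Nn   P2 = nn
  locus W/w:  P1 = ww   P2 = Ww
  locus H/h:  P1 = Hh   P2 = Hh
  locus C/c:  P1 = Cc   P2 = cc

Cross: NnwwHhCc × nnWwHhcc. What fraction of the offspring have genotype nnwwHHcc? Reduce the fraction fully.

NnwwHhCc gametes: NwHC×2, NwHc×2, NwhC×2, Nwhc×2, nwHC×2, nwHc×2, nwhC×2, nwhc×2
nnWwHhcc gametes: nWHc×4, nWhc×4, nwHc×4, nwhc×4
NnwwHhCc×nnWwHhcc grid (16·16=256): NnWwHHCc=8 NnWwHHcc=8 NnWwHhCc=16 NnWwHhcc=16 NnWwhhCc=8 NnWwhhcc=8 NnwwHHCc=8 NnwwHHcc=8 NnwwHhCc=16 NnwwHhcc=16 NnwwhhCc=8 Nnwwhhcc=8 nnWwHHCc=8 nnWwHHcc=8 nnWwHhCc=16 nnWwHhcc=16 nnWwhhCc=8 nnWwhhcc=8 nnwwHHCc=8 nnwwHHcc=8 nnwwHhCc=16 nnwwHhcc=16 nnwwhhCc=8 nnwwhhcc=8
nnwwHHcc hits 8/256; gcd=8; 8÷8/256÷8 = 1/32

P(nnwwHHcc) = 1/32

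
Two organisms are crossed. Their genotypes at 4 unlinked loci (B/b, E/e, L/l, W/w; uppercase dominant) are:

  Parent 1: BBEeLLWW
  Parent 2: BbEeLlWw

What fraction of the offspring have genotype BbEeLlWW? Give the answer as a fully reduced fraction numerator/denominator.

P(BbEeLlWW) = 1/16

BBEeLLWW gametes: BELW×8, BeLW×8
BbEeLlWw gametes: BELW×1, BELw×1, BElW×1, BElw×1, BeLW×1, BeLw×1, BelW×1, Belw×1, bELW×1, bELw×1, bElW×1, bElw×1, beLW×1, beLw×1, belW×1, belw×1
BBEeLLWW×BbEeLlWw grid (16·16=256): BBEELLWW=8 BBEELLWw=8 BBEELlWW=8 BBEELlWw=8 BBEeLLWW=16 BBEeLLWw=16 BBEeLlWW=16 BBEeLlWw=16 BBeeLLWW=8 BBeeLLWw=8 BBeeLlWW=8 BBeeLlWw=8 BbEELLWW=8 BbEELLWw=8 BbEELlWW=8 BbEELlWw=8 BbEeLLWW=16 BbEeLLWw=16 BbEeLlWW=16 BbEeLlWw=16 BbeeLLWW=8 BbeeLLWw=8 BbeeLlWW=8 BbeeLlWw=8
BbEeLlWW hits 16/256; gcd=16; 16÷16/256÷16 = 1/16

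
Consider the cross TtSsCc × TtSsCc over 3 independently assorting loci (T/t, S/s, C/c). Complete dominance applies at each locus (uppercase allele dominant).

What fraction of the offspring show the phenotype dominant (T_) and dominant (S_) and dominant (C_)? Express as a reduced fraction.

P(T_ S_ C_) = 27/64

TtSsCc gametes: TSC×1, TSc×1, TsC×1, Tsc×1, tSC×1, tSc×1, tsC×1, tsc×1
TtSsCc gametes: TSC×1, TSc×1, TsC×1, Tsc×1, tSC×1, tSc×1, tsC×1, tsc×1
TtSsCc×TtSsCc grid (8·8=64): TTSSCC=1 TTSSCc=2 TTSScc=1 TTSsCC=2 TTSsCc=4 TTSscc=2 TTssCC=1 TTssCc=2 TTsscc=1 TtSSCC=2 TtSSCc=4 TtSScc=2 TtSsCC=4 TtSsCc=8 TtSscc=4 TtssCC=2 TtssCc=4 Ttsscc=2 ttSSCC=1 ttSSCc=2 ttSScc=1 ttSsCC=2 ttSsCc=4 ttSscc=2 ttssCC=1 ttssCc=2 ttsscc=1
T_ S_ C_ hits 27/64; gcd=1; 27÷1/64÷1 = 27/64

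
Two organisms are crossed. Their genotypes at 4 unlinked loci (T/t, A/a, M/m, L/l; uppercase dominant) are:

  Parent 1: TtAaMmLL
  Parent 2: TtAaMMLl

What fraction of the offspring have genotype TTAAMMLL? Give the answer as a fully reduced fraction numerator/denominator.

P(TTAAMMLL) = 1/64

TtAaMmLL gametes: TAML×2, TAmL×2, TaML×2, TamL×2, tAML×2, tAmL×2, taML×2, tamL×2
TtAaMMLl gametes: TAML×2, TAMl×2, TaML×2, TaMl×2, tAML×2, tAMl×2, taML×2, taMl×2
TtAaMmLL×TtAaMMLl grid (16·16=256): TTAAMMLL=4 TTAAMMLl=4 TTAAMmLL=4 TTAAMmLl=4 TTAaMMLL=8 TTAaMMLl=8 TTAaMmLL=8 TTAaMmLl=8 TTaaMMLL=4 TTaaMMLl=4 TTaaMmLL=4 TTaaMmLl=4 TtAAMMLL=8 TtAAMMLl=8 TtAAMmLL=8 TtAAMmLl=8 TtAaMMLL=16 TtAaMMLl=16 TtAaMmLL=16 TtAaMmLl=16 TtaaMMLL=8 TtaaMMLl=8 TtaaMmLL=8 TtaaMmLl=8 ttAAMMLL=4 ttAAMMLl=4 ttAAMmLL=4 ttAAMmLl=4 ttAaMMLL=8 ttAaMMLl=8 ttAaMmLL=8 ttAaMmLl=8 ttaaMMLL=4 ttaaMMLl=4 ttaaMmLL=4 ttaaMmLl=4
TTAAMMLL hits 4/256; gcd=4; 4÷4/256÷4 = 1/64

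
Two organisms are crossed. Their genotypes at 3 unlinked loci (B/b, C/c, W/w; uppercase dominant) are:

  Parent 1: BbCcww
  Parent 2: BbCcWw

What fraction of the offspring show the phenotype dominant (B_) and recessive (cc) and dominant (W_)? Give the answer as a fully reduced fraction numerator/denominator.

P(B_ cc W_) = 3/32

BbCcww gametes: BCw×2, Bcw×2, bCw×2, bcw×2
BbCcWw gametes: BCW×1, BCw×1, BcW×1, Bcw×1, bCW×1, bCw×1, bcW×1, bcw×1
BbCcww×BbCcWw grid (8·8=64): BBCCWw=2 BBCCww=2 BBCcWw=4 BBCcww=4 BBccWw=2 BBccww=2 BbCCWw=4 BbCCww=4 BbCcWw=8 BbCcww=8 BbccWw=4 Bbccww=4 bbCCWw=2 bbCCww=2 bbCcWw=4 bbCcww=4 bbccWw=2 bbccww=2
B_ cc W_ hits 6/64; gcd=2; 6÷2/64÷2 = 3/32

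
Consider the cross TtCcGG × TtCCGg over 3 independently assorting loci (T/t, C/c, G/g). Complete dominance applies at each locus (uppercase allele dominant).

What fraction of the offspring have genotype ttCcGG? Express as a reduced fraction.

P(ttCcGG) = 1/16

TtCcGG gametes: TCG×2, TcG×2, tCG×2, tcG×2
TtCCGg gametes: TCG×2, TCg×2, tCG×2, tCg×2
TtCcGG×TtCCGg grid (8·8=64): TTCCGG=4 TTCCGg=4 TTCcGG=4 TTCcGg=4 TtCCGG=8 TtCCGg=8 TtCcGG=8 TtCcGg=8 ttCCGG=4 ttCCGg=4 ttCcGG=4 ttCcGg=4
ttCcGG hits 4/64; gcd=4; 4÷4/64÷4 = 1/16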